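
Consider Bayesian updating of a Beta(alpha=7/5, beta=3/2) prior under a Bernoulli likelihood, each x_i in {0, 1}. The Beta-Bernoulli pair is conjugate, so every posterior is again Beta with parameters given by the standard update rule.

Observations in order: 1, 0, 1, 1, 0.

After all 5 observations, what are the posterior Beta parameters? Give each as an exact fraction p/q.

alpha=22/5, beta=7/2

obs 1: x=1 → posterior Beta(12/5, 3/2)
obs 2: x=0 → posterior Beta(12/5, 5/2)
obs 3: x=1 → posterior Beta(17/5, 5/2)
obs 4: x=1 → posterior Beta(22/5, 5/2)
obs 5: x=0 → posterior Beta(22/5, 7/2)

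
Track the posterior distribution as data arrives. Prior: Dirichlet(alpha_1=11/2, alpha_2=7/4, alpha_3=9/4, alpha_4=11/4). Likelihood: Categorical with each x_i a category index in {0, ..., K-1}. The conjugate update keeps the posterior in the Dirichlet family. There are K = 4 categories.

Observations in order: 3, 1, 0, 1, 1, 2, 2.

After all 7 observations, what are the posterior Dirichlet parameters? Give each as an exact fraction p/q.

obs 1: x=3 → posterior Dirichlet(11/2, 7/4, 9/4, 15/4)
obs 2: x=1 → posterior Dirichlet(11/2, 11/4, 9/4, 15/4)
obs 3: x=0 → posterior Dirichlet(13/2, 11/4, 9/4, 15/4)
obs 4: x=1 → posterior Dirichlet(13/2, 15/4, 9/4, 15/4)
obs 5: x=1 → posterior Dirichlet(13/2, 19/4, 9/4, 15/4)
obs 6: x=2 → posterior Dirichlet(13/2, 19/4, 13/4, 15/4)
obs 7: x=2 → posterior Dirichlet(13/2, 19/4, 17/4, 15/4)

alpha_1=13/2, alpha_2=19/4, alpha_3=17/4, alpha_4=15/4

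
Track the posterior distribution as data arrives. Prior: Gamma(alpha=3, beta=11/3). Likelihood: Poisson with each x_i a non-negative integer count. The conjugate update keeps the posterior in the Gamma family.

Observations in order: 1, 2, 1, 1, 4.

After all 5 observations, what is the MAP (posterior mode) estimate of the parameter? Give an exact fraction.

obs 1: x=1 → posterior Gamma(4, 14/3)
obs 2: x=2 → posterior Gamma(6, 17/3)
obs 3: x=1 → posterior Gamma(7, 20/3)
obs 4: x=1 → posterior Gamma(8, 23/3)
obs 5: x=4 → posterior Gamma(12, 26/3)

33/26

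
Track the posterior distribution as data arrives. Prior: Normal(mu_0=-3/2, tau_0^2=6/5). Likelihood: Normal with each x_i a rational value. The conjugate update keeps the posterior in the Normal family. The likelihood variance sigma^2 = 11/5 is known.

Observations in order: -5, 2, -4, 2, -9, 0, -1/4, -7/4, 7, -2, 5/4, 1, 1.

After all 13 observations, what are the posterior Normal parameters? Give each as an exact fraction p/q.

obs 1: x=-5 → posterior Normal(-93/34, 66/85)
obs 2: x=2 → posterior Normal(-3/2, 66/115)
obs 3: x=-4 → posterior Normal(-117/58, 66/145)
obs 4: x=2 → posterior Normal(-93/70, 66/175)
obs 5: x=-9 → posterior Normal(-201/82, 66/205)
obs 6: x=0 → posterior Normal(-201/94, 66/235)
obs 7: x=-1/4 → posterior Normal(-102/53, 66/265)
obs 8: x=-7/4 → posterior Normal(-225/118, 66/295)
obs 9: x=7 → posterior Normal(-141/130, 66/325)
obs 10: x=-2 → posterior Normal(-165/142, 66/355)
obs 11: x=5/4 → posterior Normal(-75/77, 6/35)
obs 12: x=1 → posterior Normal(-69/83, 66/415)
obs 13: x=1 → posterior Normal(-63/89, 66/445)

mu_0=-63/89, tau_0^2=66/445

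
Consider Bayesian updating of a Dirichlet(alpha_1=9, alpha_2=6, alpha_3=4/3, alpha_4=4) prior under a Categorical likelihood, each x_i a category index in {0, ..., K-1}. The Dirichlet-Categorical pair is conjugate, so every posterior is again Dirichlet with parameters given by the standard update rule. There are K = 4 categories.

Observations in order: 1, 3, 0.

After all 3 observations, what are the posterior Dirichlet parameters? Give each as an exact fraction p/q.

alpha_1=10, alpha_2=7, alpha_3=4/3, alpha_4=5

obs 1: x=1 → posterior Dirichlet(9, 7, 4/3, 4)
obs 2: x=3 → posterior Dirichlet(9, 7, 4/3, 5)
obs 3: x=0 → posterior Dirichlet(10, 7, 4/3, 5)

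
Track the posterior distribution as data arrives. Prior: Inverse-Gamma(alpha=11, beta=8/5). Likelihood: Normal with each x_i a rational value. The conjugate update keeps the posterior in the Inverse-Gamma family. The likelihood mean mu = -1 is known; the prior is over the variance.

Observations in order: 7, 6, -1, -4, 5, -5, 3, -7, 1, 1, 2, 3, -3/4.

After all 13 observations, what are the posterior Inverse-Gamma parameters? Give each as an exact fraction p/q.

alpha=35/2, beta=20981/160

obs 1: x=7 → posterior Inverse-Gamma(23/2, 168/5)
obs 2: x=6 → posterior Inverse-Gamma(12, 581/10)
obs 3: x=-1 → posterior Inverse-Gamma(25/2, 581/10)
obs 4: x=-4 → posterior Inverse-Gamma(13, 313/5)
obs 5: x=5 → posterior Inverse-Gamma(27/2, 403/5)
obs 6: x=-5 → posterior Inverse-Gamma(14, 443/5)
obs 7: x=3 → posterior Inverse-Gamma(29/2, 483/5)
obs 8: x=-7 → posterior Inverse-Gamma(15, 573/5)
obs 9: x=1 → posterior Inverse-Gamma(31/2, 583/5)
obs 10: x=1 → posterior Inverse-Gamma(16, 593/5)
obs 11: x=2 → posterior Inverse-Gamma(33/2, 1231/10)
obs 12: x=3 → posterior Inverse-Gamma(17, 1311/10)
obs 13: x=-3/4 → posterior Inverse-Gamma(35/2, 20981/160)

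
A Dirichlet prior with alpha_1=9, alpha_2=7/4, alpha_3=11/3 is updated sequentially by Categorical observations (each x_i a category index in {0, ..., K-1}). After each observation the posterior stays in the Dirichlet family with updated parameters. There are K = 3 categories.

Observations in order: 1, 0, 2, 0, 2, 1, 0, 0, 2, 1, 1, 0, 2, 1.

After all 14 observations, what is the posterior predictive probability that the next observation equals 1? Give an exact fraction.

obs 1: x=1 → posterior Dirichlet(9, 11/4, 11/3)
obs 2: x=0 → posterior Dirichlet(10, 11/4, 11/3)
obs 3: x=2 → posterior Dirichlet(10, 11/4, 14/3)
obs 4: x=0 → posterior Dirichlet(11, 11/4, 14/3)
obs 5: x=2 → posterior Dirichlet(11, 11/4, 17/3)
obs 6: x=1 → posterior Dirichlet(11, 15/4, 17/3)
obs 7: x=0 → posterior Dirichlet(12, 15/4, 17/3)
obs 8: x=0 → posterior Dirichlet(13, 15/4, 17/3)
obs 9: x=2 → posterior Dirichlet(13, 15/4, 20/3)
obs 10: x=1 → posterior Dirichlet(13, 19/4, 20/3)
obs 11: x=1 → posterior Dirichlet(13, 23/4, 20/3)
obs 12: x=0 → posterior Dirichlet(14, 23/4, 20/3)
obs 13: x=2 → posterior Dirichlet(14, 23/4, 23/3)
obs 14: x=1 → posterior Dirichlet(14, 27/4, 23/3)

81/341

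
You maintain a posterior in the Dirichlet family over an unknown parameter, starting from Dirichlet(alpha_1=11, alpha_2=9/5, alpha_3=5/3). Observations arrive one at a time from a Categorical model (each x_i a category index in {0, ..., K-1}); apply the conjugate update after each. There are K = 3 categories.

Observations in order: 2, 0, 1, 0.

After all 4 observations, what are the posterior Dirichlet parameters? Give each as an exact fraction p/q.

obs 1: x=2 → posterior Dirichlet(11, 9/5, 8/3)
obs 2: x=0 → posterior Dirichlet(12, 9/5, 8/3)
obs 3: x=1 → posterior Dirichlet(12, 14/5, 8/3)
obs 4: x=0 → posterior Dirichlet(13, 14/5, 8/3)

alpha_1=13, alpha_2=14/5, alpha_3=8/3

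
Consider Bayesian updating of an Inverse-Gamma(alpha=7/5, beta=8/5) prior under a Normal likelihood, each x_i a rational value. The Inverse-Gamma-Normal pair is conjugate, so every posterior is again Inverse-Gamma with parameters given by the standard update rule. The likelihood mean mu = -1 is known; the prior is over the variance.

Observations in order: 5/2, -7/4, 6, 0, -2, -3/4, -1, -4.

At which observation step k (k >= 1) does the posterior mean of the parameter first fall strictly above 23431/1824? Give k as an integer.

k = 3

obs 1: x=5/2 → posterior Inverse-Gamma(19/10, 309/40)
obs 2: x=-7/4 → posterior Inverse-Gamma(12/5, 1281/160)
obs 3: x=6 → posterior Inverse-Gamma(29/10, 5201/160)
obs 4: x=0 → posterior Inverse-Gamma(17/5, 5281/160)
obs 5: x=-2 → posterior Inverse-Gamma(39/10, 5361/160)
obs 6: x=-3/4 → posterior Inverse-Gamma(22/5, 2683/80)
obs 7: x=-1 → posterior Inverse-Gamma(49/10, 2683/80)
obs 8: x=-4 → posterior Inverse-Gamma(27/5, 3043/80)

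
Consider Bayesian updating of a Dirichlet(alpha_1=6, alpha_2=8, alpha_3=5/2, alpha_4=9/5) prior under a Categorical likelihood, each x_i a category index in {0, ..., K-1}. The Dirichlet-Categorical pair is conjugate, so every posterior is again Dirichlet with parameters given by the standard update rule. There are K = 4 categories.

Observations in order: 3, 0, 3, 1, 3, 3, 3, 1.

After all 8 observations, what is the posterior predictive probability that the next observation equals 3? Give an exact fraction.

68/263

obs 1: x=3 → posterior Dirichlet(6, 8, 5/2, 14/5)
obs 2: x=0 → posterior Dirichlet(7, 8, 5/2, 14/5)
obs 3: x=3 → posterior Dirichlet(7, 8, 5/2, 19/5)
obs 4: x=1 → posterior Dirichlet(7, 9, 5/2, 19/5)
obs 5: x=3 → posterior Dirichlet(7, 9, 5/2, 24/5)
obs 6: x=3 → posterior Dirichlet(7, 9, 5/2, 29/5)
obs 7: x=3 → posterior Dirichlet(7, 9, 5/2, 34/5)
obs 8: x=1 → posterior Dirichlet(7, 10, 5/2, 34/5)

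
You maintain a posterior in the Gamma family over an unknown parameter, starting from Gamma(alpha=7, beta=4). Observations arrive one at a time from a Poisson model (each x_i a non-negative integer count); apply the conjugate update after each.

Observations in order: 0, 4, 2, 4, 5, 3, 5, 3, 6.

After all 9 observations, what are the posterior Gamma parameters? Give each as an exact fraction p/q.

obs 1: x=0 → posterior Gamma(7, 5)
obs 2: x=4 → posterior Gamma(11, 6)
obs 3: x=2 → posterior Gamma(13, 7)
obs 4: x=4 → posterior Gamma(17, 8)
obs 5: x=5 → posterior Gamma(22, 9)
obs 6: x=3 → posterior Gamma(25, 10)
obs 7: x=5 → posterior Gamma(30, 11)
obs 8: x=3 → posterior Gamma(33, 12)
obs 9: x=6 → posterior Gamma(39, 13)

alpha=39, beta=13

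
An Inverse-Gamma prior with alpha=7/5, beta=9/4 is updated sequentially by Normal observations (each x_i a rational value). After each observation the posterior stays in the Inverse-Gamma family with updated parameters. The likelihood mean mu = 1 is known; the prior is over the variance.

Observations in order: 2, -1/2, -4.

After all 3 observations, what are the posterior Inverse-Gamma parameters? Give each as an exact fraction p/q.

alpha=29/10, beta=131/8

obs 1: x=2 → posterior Inverse-Gamma(19/10, 11/4)
obs 2: x=-1/2 → posterior Inverse-Gamma(12/5, 31/8)
obs 3: x=-4 → posterior Inverse-Gamma(29/10, 131/8)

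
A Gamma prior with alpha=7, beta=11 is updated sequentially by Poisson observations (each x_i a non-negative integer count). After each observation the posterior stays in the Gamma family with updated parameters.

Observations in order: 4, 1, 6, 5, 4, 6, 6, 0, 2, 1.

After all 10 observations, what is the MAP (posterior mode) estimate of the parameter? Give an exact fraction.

obs 1: x=4 → posterior Gamma(11, 12)
obs 2: x=1 → posterior Gamma(12, 13)
obs 3: x=6 → posterior Gamma(18, 14)
obs 4: x=5 → posterior Gamma(23, 15)
obs 5: x=4 → posterior Gamma(27, 16)
obs 6: x=6 → posterior Gamma(33, 17)
obs 7: x=6 → posterior Gamma(39, 18)
obs 8: x=0 → posterior Gamma(39, 19)
obs 9: x=2 → posterior Gamma(41, 20)
obs 10: x=1 → posterior Gamma(42, 21)

41/21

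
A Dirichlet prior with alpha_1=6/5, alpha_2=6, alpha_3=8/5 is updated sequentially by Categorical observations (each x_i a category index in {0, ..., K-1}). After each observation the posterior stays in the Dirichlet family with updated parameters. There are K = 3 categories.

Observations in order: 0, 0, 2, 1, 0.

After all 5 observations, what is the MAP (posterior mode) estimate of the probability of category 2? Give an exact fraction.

obs 1: x=0 → posterior Dirichlet(11/5, 6, 8/5)
obs 2: x=0 → posterior Dirichlet(16/5, 6, 8/5)
obs 3: x=2 → posterior Dirichlet(16/5, 6, 13/5)
obs 4: x=1 → posterior Dirichlet(16/5, 7, 13/5)
obs 5: x=0 → posterior Dirichlet(21/5, 7, 13/5)

4/27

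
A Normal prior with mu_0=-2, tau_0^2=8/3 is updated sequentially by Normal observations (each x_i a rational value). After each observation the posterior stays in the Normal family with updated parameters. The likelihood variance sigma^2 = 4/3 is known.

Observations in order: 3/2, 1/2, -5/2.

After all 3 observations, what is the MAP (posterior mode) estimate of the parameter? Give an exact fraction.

obs 1: x=3/2 → posterior Normal(1/3, 8/9)
obs 2: x=1/2 → posterior Normal(2/5, 8/15)
obs 3: x=-5/2 → posterior Normal(-3/7, 8/21)

-3/7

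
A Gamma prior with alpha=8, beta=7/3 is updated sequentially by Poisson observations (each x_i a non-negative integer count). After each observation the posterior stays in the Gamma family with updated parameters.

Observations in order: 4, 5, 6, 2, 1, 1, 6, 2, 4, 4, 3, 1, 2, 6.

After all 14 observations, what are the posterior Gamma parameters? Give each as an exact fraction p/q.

obs 1: x=4 → posterior Gamma(12, 10/3)
obs 2: x=5 → posterior Gamma(17, 13/3)
obs 3: x=6 → posterior Gamma(23, 16/3)
obs 4: x=2 → posterior Gamma(25, 19/3)
obs 5: x=1 → posterior Gamma(26, 22/3)
obs 6: x=1 → posterior Gamma(27, 25/3)
obs 7: x=6 → posterior Gamma(33, 28/3)
obs 8: x=2 → posterior Gamma(35, 31/3)
obs 9: x=4 → posterior Gamma(39, 34/3)
obs 10: x=4 → posterior Gamma(43, 37/3)
obs 11: x=3 → posterior Gamma(46, 40/3)
obs 12: x=1 → posterior Gamma(47, 43/3)
obs 13: x=2 → posterior Gamma(49, 46/3)
obs 14: x=6 → posterior Gamma(55, 49/3)

alpha=55, beta=49/3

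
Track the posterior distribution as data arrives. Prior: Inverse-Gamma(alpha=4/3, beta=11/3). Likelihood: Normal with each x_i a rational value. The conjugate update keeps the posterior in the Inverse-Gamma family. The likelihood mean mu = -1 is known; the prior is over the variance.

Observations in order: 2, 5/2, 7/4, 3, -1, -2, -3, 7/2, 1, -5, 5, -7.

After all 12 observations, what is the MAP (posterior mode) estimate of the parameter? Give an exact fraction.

8131/800

obs 1: x=2 → posterior Inverse-Gamma(11/6, 49/6)
obs 2: x=5/2 → posterior Inverse-Gamma(7/3, 343/24)
obs 3: x=7/4 → posterior Inverse-Gamma(17/6, 1735/96)
obs 4: x=3 → posterior Inverse-Gamma(10/3, 2503/96)
obs 5: x=-1 → posterior Inverse-Gamma(23/6, 2503/96)
obs 6: x=-2 → posterior Inverse-Gamma(13/3, 2551/96)
obs 7: x=-3 → posterior Inverse-Gamma(29/6, 2743/96)
obs 8: x=7/2 → posterior Inverse-Gamma(16/3, 3715/96)
obs 9: x=1 → posterior Inverse-Gamma(35/6, 3907/96)
obs 10: x=-5 → posterior Inverse-Gamma(19/3, 4675/96)
obs 11: x=5 → posterior Inverse-Gamma(41/6, 6403/96)
obs 12: x=-7 → posterior Inverse-Gamma(22/3, 8131/96)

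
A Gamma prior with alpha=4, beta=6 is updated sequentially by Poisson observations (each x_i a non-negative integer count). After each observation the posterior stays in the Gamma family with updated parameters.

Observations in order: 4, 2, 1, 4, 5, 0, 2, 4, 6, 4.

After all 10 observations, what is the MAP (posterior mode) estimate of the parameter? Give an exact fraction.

35/16

obs 1: x=4 → posterior Gamma(8, 7)
obs 2: x=2 → posterior Gamma(10, 8)
obs 3: x=1 → posterior Gamma(11, 9)
obs 4: x=4 → posterior Gamma(15, 10)
obs 5: x=5 → posterior Gamma(20, 11)
obs 6: x=0 → posterior Gamma(20, 12)
obs 7: x=2 → posterior Gamma(22, 13)
obs 8: x=4 → posterior Gamma(26, 14)
obs 9: x=6 → posterior Gamma(32, 15)
obs 10: x=4 → posterior Gamma(36, 16)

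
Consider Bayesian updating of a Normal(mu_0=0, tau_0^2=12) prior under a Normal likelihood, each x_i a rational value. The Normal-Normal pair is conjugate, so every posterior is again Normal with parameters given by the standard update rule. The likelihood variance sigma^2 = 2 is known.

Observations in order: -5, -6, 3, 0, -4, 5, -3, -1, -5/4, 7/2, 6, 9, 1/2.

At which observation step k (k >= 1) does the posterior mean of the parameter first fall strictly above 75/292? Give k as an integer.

k = 12

obs 1: x=-5 → posterior Normal(-30/7, 12/7)
obs 2: x=-6 → posterior Normal(-66/13, 12/13)
obs 3: x=3 → posterior Normal(-48/19, 12/19)
obs 4: x=0 → posterior Normal(-48/25, 12/25)
obs 5: x=-4 → posterior Normal(-72/31, 12/31)
obs 6: x=5 → posterior Normal(-42/37, 12/37)
obs 7: x=-3 → posterior Normal(-60/43, 12/43)
obs 8: x=-1 → posterior Normal(-66/49, 12/49)
obs 9: x=-5/4 → posterior Normal(-147/110, 12/55)
obs 10: x=7/2 → posterior Normal(-105/122, 12/61)
obs 11: x=6 → posterior Normal(-33/134, 12/67)
obs 12: x=9 → posterior Normal(75/146, 12/73)
obs 13: x=1/2 → posterior Normal(81/158, 12/79)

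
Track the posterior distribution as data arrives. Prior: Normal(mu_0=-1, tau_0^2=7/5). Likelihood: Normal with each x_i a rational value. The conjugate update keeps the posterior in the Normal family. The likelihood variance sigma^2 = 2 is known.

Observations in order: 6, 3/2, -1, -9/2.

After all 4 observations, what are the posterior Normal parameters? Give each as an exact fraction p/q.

mu_0=2/19, tau_0^2=7/19

obs 1: x=6 → posterior Normal(32/17, 14/17)
obs 2: x=3/2 → posterior Normal(85/48, 7/12)
obs 3: x=-1 → posterior Normal(71/62, 14/31)
obs 4: x=-9/2 → posterior Normal(2/19, 7/19)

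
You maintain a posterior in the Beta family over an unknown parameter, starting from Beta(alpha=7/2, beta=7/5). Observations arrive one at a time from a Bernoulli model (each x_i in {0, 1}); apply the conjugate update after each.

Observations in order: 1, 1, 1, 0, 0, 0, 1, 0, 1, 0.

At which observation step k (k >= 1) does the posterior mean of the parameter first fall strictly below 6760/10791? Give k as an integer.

obs 1: x=1 → posterior Beta(9/2, 7/5)
obs 2: x=1 → posterior Beta(11/2, 7/5)
obs 3: x=1 → posterior Beta(13/2, 7/5)
obs 4: x=0 → posterior Beta(13/2, 12/5)
obs 5: x=0 → posterior Beta(13/2, 17/5)
obs 6: x=0 → posterior Beta(13/2, 22/5)
obs 7: x=1 → posterior Beta(15/2, 22/5)
obs 8: x=0 → posterior Beta(15/2, 27/5)
obs 9: x=1 → posterior Beta(17/2, 27/5)
obs 10: x=0 → posterior Beta(17/2, 32/5)

k = 6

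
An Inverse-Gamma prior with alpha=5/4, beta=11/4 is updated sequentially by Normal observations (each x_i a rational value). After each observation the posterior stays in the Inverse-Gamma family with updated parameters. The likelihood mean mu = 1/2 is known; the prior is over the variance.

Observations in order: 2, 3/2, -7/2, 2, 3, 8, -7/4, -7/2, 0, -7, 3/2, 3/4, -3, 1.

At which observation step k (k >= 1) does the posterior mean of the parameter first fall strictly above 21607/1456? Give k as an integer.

obs 1: x=2 → posterior Inverse-Gamma(7/4, 31/8)
obs 2: x=3/2 → posterior Inverse-Gamma(9/4, 35/8)
obs 3: x=-7/2 → posterior Inverse-Gamma(11/4, 99/8)
obs 4: x=2 → posterior Inverse-Gamma(13/4, 27/2)
obs 5: x=3 → posterior Inverse-Gamma(15/4, 133/8)
obs 6: x=8 → posterior Inverse-Gamma(17/4, 179/4)
obs 7: x=-7/4 → posterior Inverse-Gamma(19/4, 1513/32)
obs 8: x=-7/2 → posterior Inverse-Gamma(21/4, 1769/32)
obs 9: x=0 → posterior Inverse-Gamma(23/4, 1773/32)
obs 10: x=-7 → posterior Inverse-Gamma(25/4, 2673/32)
obs 11: x=3/2 → posterior Inverse-Gamma(27/4, 2689/32)
obs 12: x=3/4 → posterior Inverse-Gamma(29/4, 1345/16)
obs 13: x=-3 → posterior Inverse-Gamma(31/4, 1443/16)
obs 14: x=1 → posterior Inverse-Gamma(33/4, 1445/16)

k = 10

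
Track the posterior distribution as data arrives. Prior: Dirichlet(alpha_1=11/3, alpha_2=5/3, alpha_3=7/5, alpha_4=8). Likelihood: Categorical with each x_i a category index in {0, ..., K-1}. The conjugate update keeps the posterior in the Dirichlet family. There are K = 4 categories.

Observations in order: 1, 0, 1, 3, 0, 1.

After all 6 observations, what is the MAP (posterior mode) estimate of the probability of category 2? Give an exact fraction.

6/251

obs 1: x=1 → posterior Dirichlet(11/3, 8/3, 7/5, 8)
obs 2: x=0 → posterior Dirichlet(14/3, 8/3, 7/5, 8)
obs 3: x=1 → posterior Dirichlet(14/3, 11/3, 7/5, 8)
obs 4: x=3 → posterior Dirichlet(14/3, 11/3, 7/5, 9)
obs 5: x=0 → posterior Dirichlet(17/3, 11/3, 7/5, 9)
obs 6: x=1 → posterior Dirichlet(17/3, 14/3, 7/5, 9)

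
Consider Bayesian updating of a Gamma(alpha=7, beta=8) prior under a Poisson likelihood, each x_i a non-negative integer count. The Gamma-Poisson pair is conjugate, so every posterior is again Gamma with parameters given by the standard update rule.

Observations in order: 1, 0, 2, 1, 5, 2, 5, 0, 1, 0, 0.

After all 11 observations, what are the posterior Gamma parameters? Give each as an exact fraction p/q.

obs 1: x=1 → posterior Gamma(8, 9)
obs 2: x=0 → posterior Gamma(8, 10)
obs 3: x=2 → posterior Gamma(10, 11)
obs 4: x=1 → posterior Gamma(11, 12)
obs 5: x=5 → posterior Gamma(16, 13)
obs 6: x=2 → posterior Gamma(18, 14)
obs 7: x=5 → posterior Gamma(23, 15)
obs 8: x=0 → posterior Gamma(23, 16)
obs 9: x=1 → posterior Gamma(24, 17)
obs 10: x=0 → posterior Gamma(24, 18)
obs 11: x=0 → posterior Gamma(24, 19)

alpha=24, beta=19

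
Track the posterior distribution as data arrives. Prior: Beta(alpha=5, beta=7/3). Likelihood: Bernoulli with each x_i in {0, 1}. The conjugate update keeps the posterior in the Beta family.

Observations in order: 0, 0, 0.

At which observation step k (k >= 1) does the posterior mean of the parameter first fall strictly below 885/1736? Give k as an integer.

k = 3

obs 1: x=0 → posterior Beta(5, 10/3)
obs 2: x=0 → posterior Beta(5, 13/3)
obs 3: x=0 → posterior Beta(5, 16/3)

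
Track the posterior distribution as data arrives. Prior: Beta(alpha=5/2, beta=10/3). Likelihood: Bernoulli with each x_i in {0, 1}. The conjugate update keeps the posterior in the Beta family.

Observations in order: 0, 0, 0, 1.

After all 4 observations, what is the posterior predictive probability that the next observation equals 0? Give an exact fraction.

38/59

obs 1: x=0 → posterior Beta(5/2, 13/3)
obs 2: x=0 → posterior Beta(5/2, 16/3)
obs 3: x=0 → posterior Beta(5/2, 19/3)
obs 4: x=1 → posterior Beta(7/2, 19/3)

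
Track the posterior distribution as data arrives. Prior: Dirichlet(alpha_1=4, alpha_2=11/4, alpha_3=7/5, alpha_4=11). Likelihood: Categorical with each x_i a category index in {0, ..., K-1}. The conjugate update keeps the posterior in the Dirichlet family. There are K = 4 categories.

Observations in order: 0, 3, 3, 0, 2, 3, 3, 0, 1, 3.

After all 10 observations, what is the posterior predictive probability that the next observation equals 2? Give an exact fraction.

48/583

obs 1: x=0 → posterior Dirichlet(5, 11/4, 7/5, 11)
obs 2: x=3 → posterior Dirichlet(5, 11/4, 7/5, 12)
obs 3: x=3 → posterior Dirichlet(5, 11/4, 7/5, 13)
obs 4: x=0 → posterior Dirichlet(6, 11/4, 7/5, 13)
obs 5: x=2 → posterior Dirichlet(6, 11/4, 12/5, 13)
obs 6: x=3 → posterior Dirichlet(6, 11/4, 12/5, 14)
obs 7: x=3 → posterior Dirichlet(6, 11/4, 12/5, 15)
obs 8: x=0 → posterior Dirichlet(7, 11/4, 12/5, 15)
obs 9: x=1 → posterior Dirichlet(7, 15/4, 12/5, 15)
obs 10: x=3 → posterior Dirichlet(7, 15/4, 12/5, 16)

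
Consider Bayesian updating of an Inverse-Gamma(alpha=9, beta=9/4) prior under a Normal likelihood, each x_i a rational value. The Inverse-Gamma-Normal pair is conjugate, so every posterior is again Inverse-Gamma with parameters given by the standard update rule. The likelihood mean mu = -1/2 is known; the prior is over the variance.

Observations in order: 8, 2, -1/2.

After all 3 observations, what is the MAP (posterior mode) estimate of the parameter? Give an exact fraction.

83/23

obs 1: x=8 → posterior Inverse-Gamma(19/2, 307/8)
obs 2: x=2 → posterior Inverse-Gamma(10, 83/2)
obs 3: x=-1/2 → posterior Inverse-Gamma(21/2, 83/2)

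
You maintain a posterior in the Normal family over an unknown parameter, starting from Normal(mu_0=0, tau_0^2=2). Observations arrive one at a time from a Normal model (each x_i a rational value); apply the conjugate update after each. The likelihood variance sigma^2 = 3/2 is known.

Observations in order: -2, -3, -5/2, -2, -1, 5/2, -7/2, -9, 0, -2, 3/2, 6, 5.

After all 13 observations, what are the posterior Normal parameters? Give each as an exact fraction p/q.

obs 1: x=-2 → posterior Normal(-8/7, 6/7)
obs 2: x=-3 → posterior Normal(-20/11, 6/11)
obs 3: x=-5/2 → posterior Normal(-2, 2/5)
obs 4: x=-2 → posterior Normal(-2, 6/19)
obs 5: x=-1 → posterior Normal(-42/23, 6/23)
obs 6: x=5/2 → posterior Normal(-32/27, 2/9)
obs 7: x=-7/2 → posterior Normal(-46/31, 6/31)
obs 8: x=-9 → posterior Normal(-82/35, 6/35)
obs 9: x=0 → posterior Normal(-82/39, 2/13)
obs 10: x=-2 → posterior Normal(-90/43, 6/43)
obs 11: x=3/2 → posterior Normal(-84/47, 6/47)
obs 12: x=6 → posterior Normal(-20/17, 2/17)
obs 13: x=5 → posterior Normal(-8/11, 6/55)

mu_0=-8/11, tau_0^2=6/55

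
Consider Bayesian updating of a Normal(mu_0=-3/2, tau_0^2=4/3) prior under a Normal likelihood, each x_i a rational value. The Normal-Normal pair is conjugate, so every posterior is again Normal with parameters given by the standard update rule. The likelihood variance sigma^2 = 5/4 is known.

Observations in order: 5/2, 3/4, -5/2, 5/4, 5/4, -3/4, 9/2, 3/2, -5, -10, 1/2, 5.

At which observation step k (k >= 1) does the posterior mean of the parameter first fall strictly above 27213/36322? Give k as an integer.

obs 1: x=5/2 → posterior Normal(35/62, 20/31)
obs 2: x=3/4 → posterior Normal(59/94, 20/47)
obs 3: x=-5/2 → posterior Normal(-1/6, 20/63)
obs 4: x=5/4 → posterior Normal(19/158, 20/79)
obs 5: x=5/4 → posterior Normal(59/190, 4/19)
obs 6: x=-3/4 → posterior Normal(35/222, 20/111)
obs 7: x=9/2 → posterior Normal(179/254, 20/127)
obs 8: x=3/2 → posterior Normal(227/286, 20/143)
obs 9: x=-5 → posterior Normal(67/318, 20/159)
obs 10: x=-10 → posterior Normal(-253/350, 4/35)
obs 11: x=1/2 → posterior Normal(-237/382, 20/191)
obs 12: x=5 → posterior Normal(-77/414, 20/207)

k = 8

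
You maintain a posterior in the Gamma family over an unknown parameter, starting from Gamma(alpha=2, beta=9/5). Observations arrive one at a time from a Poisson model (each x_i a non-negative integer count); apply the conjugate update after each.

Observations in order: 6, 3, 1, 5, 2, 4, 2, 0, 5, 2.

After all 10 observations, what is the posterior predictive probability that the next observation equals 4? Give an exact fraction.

obs 1: x=6 → posterior Gamma(8, 14/5)
obs 2: x=3 → posterior Gamma(11, 19/5)
obs 3: x=1 → posterior Gamma(12, 24/5)
obs 4: x=5 → posterior Gamma(17, 29/5)
obs 5: x=2 → posterior Gamma(19, 34/5)
obs 6: x=4 → posterior Gamma(23, 39/5)
obs 7: x=2 → posterior Gamma(25, 44/5)
obs 8: x=0 → posterior Gamma(25, 49/5)
obs 9: x=5 → posterior Gamma(30, 54/5)
obs 10: x=2 → posterior Gamma(32, 59/5)

1901314852452999402116519809783828367110956571194979464370090625/13164036458569648337239753460458804039861886925068638906788872192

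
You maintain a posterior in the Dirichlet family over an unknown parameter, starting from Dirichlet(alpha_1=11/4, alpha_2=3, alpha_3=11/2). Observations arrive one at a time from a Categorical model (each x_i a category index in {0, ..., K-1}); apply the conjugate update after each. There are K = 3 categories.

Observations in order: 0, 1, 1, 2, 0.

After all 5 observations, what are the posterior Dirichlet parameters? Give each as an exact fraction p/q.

obs 1: x=0 → posterior Dirichlet(15/4, 3, 11/2)
obs 2: x=1 → posterior Dirichlet(15/4, 4, 11/2)
obs 3: x=1 → posterior Dirichlet(15/4, 5, 11/2)
obs 4: x=2 → posterior Dirichlet(15/4, 5, 13/2)
obs 5: x=0 → posterior Dirichlet(19/4, 5, 13/2)

alpha_1=19/4, alpha_2=5, alpha_3=13/2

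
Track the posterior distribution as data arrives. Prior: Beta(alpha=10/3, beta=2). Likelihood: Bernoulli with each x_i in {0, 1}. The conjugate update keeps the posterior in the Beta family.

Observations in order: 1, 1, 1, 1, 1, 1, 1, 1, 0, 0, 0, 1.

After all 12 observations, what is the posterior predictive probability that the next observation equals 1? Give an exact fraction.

37/52

obs 1: x=1 → posterior Beta(13/3, 2)
obs 2: x=1 → posterior Beta(16/3, 2)
obs 3: x=1 → posterior Beta(19/3, 2)
obs 4: x=1 → posterior Beta(22/3, 2)
obs 5: x=1 → posterior Beta(25/3, 2)
obs 6: x=1 → posterior Beta(28/3, 2)
obs 7: x=1 → posterior Beta(31/3, 2)
obs 8: x=1 → posterior Beta(34/3, 2)
obs 9: x=0 → posterior Beta(34/3, 3)
obs 10: x=0 → posterior Beta(34/3, 4)
obs 11: x=0 → posterior Beta(34/3, 5)
obs 12: x=1 → posterior Beta(37/3, 5)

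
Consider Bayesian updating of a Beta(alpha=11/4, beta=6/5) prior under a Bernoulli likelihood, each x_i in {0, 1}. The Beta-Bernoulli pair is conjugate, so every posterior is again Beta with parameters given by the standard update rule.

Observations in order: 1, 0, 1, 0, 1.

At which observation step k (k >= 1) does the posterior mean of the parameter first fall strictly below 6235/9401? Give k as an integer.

obs 1: x=1 → posterior Beta(15/4, 6/5)
obs 2: x=0 → posterior Beta(15/4, 11/5)
obs 3: x=1 → posterior Beta(19/4, 11/5)
obs 4: x=0 → posterior Beta(19/4, 16/5)
obs 5: x=1 → posterior Beta(23/4, 16/5)

k = 2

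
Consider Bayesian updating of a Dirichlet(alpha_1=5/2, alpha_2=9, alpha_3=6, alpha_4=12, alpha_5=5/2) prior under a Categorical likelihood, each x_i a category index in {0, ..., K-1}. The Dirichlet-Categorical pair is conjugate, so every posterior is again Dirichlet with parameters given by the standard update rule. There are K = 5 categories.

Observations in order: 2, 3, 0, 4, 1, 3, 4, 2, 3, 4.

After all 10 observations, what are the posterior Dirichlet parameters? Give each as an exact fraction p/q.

obs 1: x=2 → posterior Dirichlet(5/2, 9, 7, 12, 5/2)
obs 2: x=3 → posterior Dirichlet(5/2, 9, 7, 13, 5/2)
obs 3: x=0 → posterior Dirichlet(7/2, 9, 7, 13, 5/2)
obs 4: x=4 → posterior Dirichlet(7/2, 9, 7, 13, 7/2)
obs 5: x=1 → posterior Dirichlet(7/2, 10, 7, 13, 7/2)
obs 6: x=3 → posterior Dirichlet(7/2, 10, 7, 14, 7/2)
obs 7: x=4 → posterior Dirichlet(7/2, 10, 7, 14, 9/2)
obs 8: x=2 → posterior Dirichlet(7/2, 10, 8, 14, 9/2)
obs 9: x=3 → posterior Dirichlet(7/2, 10, 8, 15, 9/2)
obs 10: x=4 → posterior Dirichlet(7/2, 10, 8, 15, 11/2)

alpha_1=7/2, alpha_2=10, alpha_3=8, alpha_4=15, alpha_5=11/2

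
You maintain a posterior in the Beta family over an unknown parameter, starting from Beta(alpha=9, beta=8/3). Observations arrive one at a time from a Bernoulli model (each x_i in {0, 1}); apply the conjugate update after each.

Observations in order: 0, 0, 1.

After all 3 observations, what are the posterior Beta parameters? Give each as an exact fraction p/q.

obs 1: x=0 → posterior Beta(9, 11/3)
obs 2: x=0 → posterior Beta(9, 14/3)
obs 3: x=1 → posterior Beta(10, 14/3)

alpha=10, beta=14/3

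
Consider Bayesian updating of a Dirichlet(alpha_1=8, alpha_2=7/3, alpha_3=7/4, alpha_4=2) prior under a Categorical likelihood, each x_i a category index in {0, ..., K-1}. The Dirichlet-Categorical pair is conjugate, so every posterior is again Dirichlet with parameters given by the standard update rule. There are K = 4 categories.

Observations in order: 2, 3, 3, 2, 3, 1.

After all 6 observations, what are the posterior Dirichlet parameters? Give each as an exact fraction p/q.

alpha_1=8, alpha_2=10/3, alpha_3=15/4, alpha_4=5

obs 1: x=2 → posterior Dirichlet(8, 7/3, 11/4, 2)
obs 2: x=3 → posterior Dirichlet(8, 7/3, 11/4, 3)
obs 3: x=3 → posterior Dirichlet(8, 7/3, 11/4, 4)
obs 4: x=2 → posterior Dirichlet(8, 7/3, 15/4, 4)
obs 5: x=3 → posterior Dirichlet(8, 7/3, 15/4, 5)
obs 6: x=1 → posterior Dirichlet(8, 10/3, 15/4, 5)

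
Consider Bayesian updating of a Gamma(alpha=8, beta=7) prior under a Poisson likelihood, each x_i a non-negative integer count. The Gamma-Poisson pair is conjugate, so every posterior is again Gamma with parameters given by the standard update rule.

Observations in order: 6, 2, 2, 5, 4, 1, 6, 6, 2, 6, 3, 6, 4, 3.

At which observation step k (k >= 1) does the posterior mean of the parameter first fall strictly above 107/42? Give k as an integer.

k = 8

obs 1: x=6 → posterior Gamma(14, 8)
obs 2: x=2 → posterior Gamma(16, 9)
obs 3: x=2 → posterior Gamma(18, 10)
obs 4: x=5 → posterior Gamma(23, 11)
obs 5: x=4 → posterior Gamma(27, 12)
obs 6: x=1 → posterior Gamma(28, 13)
obs 7: x=6 → posterior Gamma(34, 14)
obs 8: x=6 → posterior Gamma(40, 15)
obs 9: x=2 → posterior Gamma(42, 16)
obs 10: x=6 → posterior Gamma(48, 17)
obs 11: x=3 → posterior Gamma(51, 18)
obs 12: x=6 → posterior Gamma(57, 19)
obs 13: x=4 → posterior Gamma(61, 20)
obs 14: x=3 → posterior Gamma(64, 21)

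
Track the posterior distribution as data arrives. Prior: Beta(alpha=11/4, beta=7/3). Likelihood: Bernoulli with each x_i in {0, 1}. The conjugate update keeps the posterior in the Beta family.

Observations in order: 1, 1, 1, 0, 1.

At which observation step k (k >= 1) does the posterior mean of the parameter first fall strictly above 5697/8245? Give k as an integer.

obs 1: x=1 → posterior Beta(15/4, 7/3)
obs 2: x=1 → posterior Beta(19/4, 7/3)
obs 3: x=1 → posterior Beta(23/4, 7/3)
obs 4: x=0 → posterior Beta(23/4, 10/3)
obs 5: x=1 → posterior Beta(27/4, 10/3)

k = 3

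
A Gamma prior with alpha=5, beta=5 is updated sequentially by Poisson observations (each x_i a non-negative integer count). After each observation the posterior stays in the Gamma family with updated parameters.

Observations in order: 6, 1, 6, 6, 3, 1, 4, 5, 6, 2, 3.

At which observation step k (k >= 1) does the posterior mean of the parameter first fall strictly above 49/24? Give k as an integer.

k = 3

obs 1: x=6 → posterior Gamma(11, 6)
obs 2: x=1 → posterior Gamma(12, 7)
obs 3: x=6 → posterior Gamma(18, 8)
obs 4: x=6 → posterior Gamma(24, 9)
obs 5: x=3 → posterior Gamma(27, 10)
obs 6: x=1 → posterior Gamma(28, 11)
obs 7: x=4 → posterior Gamma(32, 12)
obs 8: x=5 → posterior Gamma(37, 13)
obs 9: x=6 → posterior Gamma(43, 14)
obs 10: x=2 → posterior Gamma(45, 15)
obs 11: x=3 → posterior Gamma(48, 16)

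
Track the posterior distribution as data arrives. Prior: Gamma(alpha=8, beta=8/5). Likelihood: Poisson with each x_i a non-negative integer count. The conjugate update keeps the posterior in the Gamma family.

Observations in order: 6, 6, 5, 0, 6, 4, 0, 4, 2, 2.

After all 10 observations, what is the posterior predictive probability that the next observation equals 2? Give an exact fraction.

158940607369472075331987080286812180452511873319395992719999621579507130748108800/933952363343007509784849246607720613968056605597111123983144280064188809622465343

obs 1: x=6 → posterior Gamma(14, 13/5)
obs 2: x=6 → posterior Gamma(20, 18/5)
obs 3: x=5 → posterior Gamma(25, 23/5)
obs 4: x=0 → posterior Gamma(25, 28/5)
obs 5: x=6 → posterior Gamma(31, 33/5)
obs 6: x=4 → posterior Gamma(35, 38/5)
obs 7: x=0 → posterior Gamma(35, 43/5)
obs 8: x=4 → posterior Gamma(39, 48/5)
obs 9: x=2 → posterior Gamma(41, 53/5)
obs 10: x=2 → posterior Gamma(43, 58/5)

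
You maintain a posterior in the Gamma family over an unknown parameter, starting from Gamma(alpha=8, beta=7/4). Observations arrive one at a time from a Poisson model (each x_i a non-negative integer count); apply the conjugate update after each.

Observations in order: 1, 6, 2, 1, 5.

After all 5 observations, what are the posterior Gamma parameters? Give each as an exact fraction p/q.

obs 1: x=1 → posterior Gamma(9, 11/4)
obs 2: x=6 → posterior Gamma(15, 15/4)
obs 3: x=2 → posterior Gamma(17, 19/4)
obs 4: x=1 → posterior Gamma(18, 23/4)
obs 5: x=5 → posterior Gamma(23, 27/4)

alpha=23, beta=27/4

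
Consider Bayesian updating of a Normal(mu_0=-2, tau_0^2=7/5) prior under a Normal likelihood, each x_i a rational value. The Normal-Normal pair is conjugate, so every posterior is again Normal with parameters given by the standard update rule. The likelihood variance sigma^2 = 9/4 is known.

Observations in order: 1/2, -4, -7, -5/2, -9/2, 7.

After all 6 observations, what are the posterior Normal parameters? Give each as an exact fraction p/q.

obs 1: x=1/2 → posterior Normal(-76/73, 63/73)
obs 2: x=-4 → posterior Normal(-188/101, 63/101)
obs 3: x=-7 → posterior Normal(-128/43, 21/43)
obs 4: x=-5/2 → posterior Normal(-454/157, 63/157)
obs 5: x=-9/2 → posterior Normal(-116/37, 63/185)
obs 6: x=7 → posterior Normal(-128/71, 21/71)

mu_0=-128/71, tau_0^2=21/71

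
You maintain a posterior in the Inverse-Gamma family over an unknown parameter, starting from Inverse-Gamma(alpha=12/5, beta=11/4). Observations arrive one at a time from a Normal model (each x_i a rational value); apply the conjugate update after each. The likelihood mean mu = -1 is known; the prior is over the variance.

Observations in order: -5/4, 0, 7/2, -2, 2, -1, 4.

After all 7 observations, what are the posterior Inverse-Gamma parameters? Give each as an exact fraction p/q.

obs 1: x=-5/4 → posterior Inverse-Gamma(29/10, 89/32)
obs 2: x=0 → posterior Inverse-Gamma(17/5, 105/32)
obs 3: x=7/2 → posterior Inverse-Gamma(39/10, 429/32)
obs 4: x=-2 → posterior Inverse-Gamma(22/5, 445/32)
obs 5: x=2 → posterior Inverse-Gamma(49/10, 589/32)
obs 6: x=-1 → posterior Inverse-Gamma(27/5, 589/32)
obs 7: x=4 → posterior Inverse-Gamma(59/10, 989/32)

alpha=59/10, beta=989/32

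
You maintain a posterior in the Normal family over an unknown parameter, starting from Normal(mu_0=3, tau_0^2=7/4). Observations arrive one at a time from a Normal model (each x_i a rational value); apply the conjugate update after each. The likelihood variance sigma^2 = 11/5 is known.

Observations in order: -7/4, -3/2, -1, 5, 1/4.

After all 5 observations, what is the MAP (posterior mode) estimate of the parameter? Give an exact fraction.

obs 1: x=-7/4 → posterior Normal(283/316, 77/79)
obs 2: x=-3/2 → posterior Normal(73/456, 77/114)
obs 3: x=-1 → posterior Normal(-67/596, 77/149)
obs 4: x=5 → posterior Normal(633/736, 77/184)
obs 5: x=1/4 → posterior Normal(167/219, 77/219)

167/219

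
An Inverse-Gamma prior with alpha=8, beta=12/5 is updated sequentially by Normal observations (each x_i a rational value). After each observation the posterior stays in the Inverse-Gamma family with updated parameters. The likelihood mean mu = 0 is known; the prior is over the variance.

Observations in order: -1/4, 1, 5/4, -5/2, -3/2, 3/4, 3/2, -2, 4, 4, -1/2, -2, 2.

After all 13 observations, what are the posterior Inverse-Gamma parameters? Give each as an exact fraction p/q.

alpha=29/2, beta=5039/160

obs 1: x=-1/4 → posterior Inverse-Gamma(17/2, 389/160)
obs 2: x=1 → posterior Inverse-Gamma(9, 469/160)
obs 3: x=5/4 → posterior Inverse-Gamma(19/2, 297/80)
obs 4: x=-5/2 → posterior Inverse-Gamma(10, 547/80)
obs 5: x=-3/2 → posterior Inverse-Gamma(21/2, 637/80)
obs 6: x=3/4 → posterior Inverse-Gamma(11, 1319/160)
obs 7: x=3/2 → posterior Inverse-Gamma(23/2, 1499/160)
obs 8: x=-2 → posterior Inverse-Gamma(12, 1819/160)
obs 9: x=4 → posterior Inverse-Gamma(25/2, 3099/160)
obs 10: x=4 → posterior Inverse-Gamma(13, 4379/160)
obs 11: x=-1/2 → posterior Inverse-Gamma(27/2, 4399/160)
obs 12: x=-2 → posterior Inverse-Gamma(14, 4719/160)
obs 13: x=2 → posterior Inverse-Gamma(29/2, 5039/160)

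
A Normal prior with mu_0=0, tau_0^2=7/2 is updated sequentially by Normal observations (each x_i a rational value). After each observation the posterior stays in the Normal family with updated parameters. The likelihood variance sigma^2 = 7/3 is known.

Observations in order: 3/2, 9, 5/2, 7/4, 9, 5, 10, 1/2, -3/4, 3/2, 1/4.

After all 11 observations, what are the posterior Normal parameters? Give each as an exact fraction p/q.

mu_0=69/20, tau_0^2=1/5

obs 1: x=3/2 → posterior Normal(9/10, 7/5)
obs 2: x=9 → posterior Normal(63/16, 7/8)
obs 3: x=5/2 → posterior Normal(39/11, 7/11)
obs 4: x=7/4 → posterior Normal(177/56, 1/2)
obs 5: x=9 → posterior Normal(285/68, 7/17)
obs 6: x=5 → posterior Normal(69/16, 7/20)
obs 7: x=10 → posterior Normal(465/92, 7/23)
obs 8: x=1/2 → posterior Normal(471/104, 7/26)
obs 9: x=-3/4 → posterior Normal(231/58, 7/29)
obs 10: x=3/2 → posterior Normal(15/4, 7/32)
obs 11: x=1/4 → posterior Normal(69/20, 1/5)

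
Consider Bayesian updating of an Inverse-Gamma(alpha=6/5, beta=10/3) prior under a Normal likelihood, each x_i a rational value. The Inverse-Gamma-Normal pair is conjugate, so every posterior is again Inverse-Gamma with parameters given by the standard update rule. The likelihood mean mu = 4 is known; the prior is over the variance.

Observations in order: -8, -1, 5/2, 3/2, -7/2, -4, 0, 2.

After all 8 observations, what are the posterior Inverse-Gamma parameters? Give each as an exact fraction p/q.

alpha=26/5, beta=3893/24

obs 1: x=-8 → posterior Inverse-Gamma(17/10, 226/3)
obs 2: x=-1 → posterior Inverse-Gamma(11/5, 527/6)
obs 3: x=5/2 → posterior Inverse-Gamma(27/10, 2135/24)
obs 4: x=3/2 → posterior Inverse-Gamma(16/5, 1105/12)
obs 5: x=-7/2 → posterior Inverse-Gamma(37/10, 2885/24)
obs 6: x=-4 → posterior Inverse-Gamma(21/5, 3653/24)
obs 7: x=0 → posterior Inverse-Gamma(47/10, 3845/24)
obs 8: x=2 → posterior Inverse-Gamma(26/5, 3893/24)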